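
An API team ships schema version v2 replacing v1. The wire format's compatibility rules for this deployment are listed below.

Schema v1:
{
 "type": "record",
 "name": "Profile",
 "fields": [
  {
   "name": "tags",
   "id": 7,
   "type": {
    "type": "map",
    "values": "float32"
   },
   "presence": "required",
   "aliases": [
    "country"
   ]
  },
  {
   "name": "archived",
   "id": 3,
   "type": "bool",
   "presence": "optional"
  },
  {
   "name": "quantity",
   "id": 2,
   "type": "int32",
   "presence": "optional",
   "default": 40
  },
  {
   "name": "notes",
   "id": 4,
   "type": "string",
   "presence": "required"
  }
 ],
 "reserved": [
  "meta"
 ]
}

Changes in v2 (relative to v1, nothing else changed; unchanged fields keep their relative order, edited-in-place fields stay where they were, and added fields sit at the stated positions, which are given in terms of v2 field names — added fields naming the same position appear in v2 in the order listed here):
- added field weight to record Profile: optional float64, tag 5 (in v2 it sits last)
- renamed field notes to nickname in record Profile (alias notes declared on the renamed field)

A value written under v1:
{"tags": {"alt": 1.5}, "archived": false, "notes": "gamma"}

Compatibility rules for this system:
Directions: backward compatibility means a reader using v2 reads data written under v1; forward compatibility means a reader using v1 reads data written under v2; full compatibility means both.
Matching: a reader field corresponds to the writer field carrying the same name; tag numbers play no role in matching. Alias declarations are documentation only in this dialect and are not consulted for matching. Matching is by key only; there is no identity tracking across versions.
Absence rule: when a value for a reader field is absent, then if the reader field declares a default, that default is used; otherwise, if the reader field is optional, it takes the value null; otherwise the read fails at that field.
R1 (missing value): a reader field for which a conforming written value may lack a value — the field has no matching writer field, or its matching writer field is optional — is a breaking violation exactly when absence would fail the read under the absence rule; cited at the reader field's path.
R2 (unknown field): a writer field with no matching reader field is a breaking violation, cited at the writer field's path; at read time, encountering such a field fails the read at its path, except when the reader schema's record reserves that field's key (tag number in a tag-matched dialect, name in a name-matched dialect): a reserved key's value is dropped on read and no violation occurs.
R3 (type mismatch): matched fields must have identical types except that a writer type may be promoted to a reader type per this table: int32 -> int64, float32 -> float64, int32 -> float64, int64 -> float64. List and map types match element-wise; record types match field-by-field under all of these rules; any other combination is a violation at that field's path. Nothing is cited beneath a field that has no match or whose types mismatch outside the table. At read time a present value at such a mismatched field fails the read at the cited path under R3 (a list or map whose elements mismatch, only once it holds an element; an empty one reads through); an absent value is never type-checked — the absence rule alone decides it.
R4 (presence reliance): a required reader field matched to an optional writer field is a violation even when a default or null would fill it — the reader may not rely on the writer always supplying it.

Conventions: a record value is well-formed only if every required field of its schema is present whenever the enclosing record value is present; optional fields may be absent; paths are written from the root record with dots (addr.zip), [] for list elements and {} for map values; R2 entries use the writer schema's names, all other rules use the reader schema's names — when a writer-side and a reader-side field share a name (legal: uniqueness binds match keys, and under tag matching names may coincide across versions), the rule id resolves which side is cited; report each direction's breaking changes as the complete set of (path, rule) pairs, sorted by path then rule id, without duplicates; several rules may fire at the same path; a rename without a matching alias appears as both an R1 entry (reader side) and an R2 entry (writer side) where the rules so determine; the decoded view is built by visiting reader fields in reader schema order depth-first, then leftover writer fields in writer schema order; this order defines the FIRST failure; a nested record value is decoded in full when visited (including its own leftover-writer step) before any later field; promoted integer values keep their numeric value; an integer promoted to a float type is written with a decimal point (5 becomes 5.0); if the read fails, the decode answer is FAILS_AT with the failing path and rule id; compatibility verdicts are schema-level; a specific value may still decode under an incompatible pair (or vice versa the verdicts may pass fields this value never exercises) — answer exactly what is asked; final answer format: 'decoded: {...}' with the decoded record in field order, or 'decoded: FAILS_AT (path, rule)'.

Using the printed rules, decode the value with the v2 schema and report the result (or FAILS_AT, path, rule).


decoded: FAILS_AT (nickname, R1)

in Profile below, arrows point writer -> reader
migrating the Profile value to v2:
  tags := {"alt": 1.5}
  archived := false
  quantity := 40 (absent -> default)
  read fails at nickname under R1 (no fill)
  => FAILS_AT (nickname, R1)
checking off the Profile differences that do not matter here:
  added field weight to record Profile: optional float64, tag 5 (in v2 it sits last) -> affects the rule determinations only; this particular Profile value decodes identically


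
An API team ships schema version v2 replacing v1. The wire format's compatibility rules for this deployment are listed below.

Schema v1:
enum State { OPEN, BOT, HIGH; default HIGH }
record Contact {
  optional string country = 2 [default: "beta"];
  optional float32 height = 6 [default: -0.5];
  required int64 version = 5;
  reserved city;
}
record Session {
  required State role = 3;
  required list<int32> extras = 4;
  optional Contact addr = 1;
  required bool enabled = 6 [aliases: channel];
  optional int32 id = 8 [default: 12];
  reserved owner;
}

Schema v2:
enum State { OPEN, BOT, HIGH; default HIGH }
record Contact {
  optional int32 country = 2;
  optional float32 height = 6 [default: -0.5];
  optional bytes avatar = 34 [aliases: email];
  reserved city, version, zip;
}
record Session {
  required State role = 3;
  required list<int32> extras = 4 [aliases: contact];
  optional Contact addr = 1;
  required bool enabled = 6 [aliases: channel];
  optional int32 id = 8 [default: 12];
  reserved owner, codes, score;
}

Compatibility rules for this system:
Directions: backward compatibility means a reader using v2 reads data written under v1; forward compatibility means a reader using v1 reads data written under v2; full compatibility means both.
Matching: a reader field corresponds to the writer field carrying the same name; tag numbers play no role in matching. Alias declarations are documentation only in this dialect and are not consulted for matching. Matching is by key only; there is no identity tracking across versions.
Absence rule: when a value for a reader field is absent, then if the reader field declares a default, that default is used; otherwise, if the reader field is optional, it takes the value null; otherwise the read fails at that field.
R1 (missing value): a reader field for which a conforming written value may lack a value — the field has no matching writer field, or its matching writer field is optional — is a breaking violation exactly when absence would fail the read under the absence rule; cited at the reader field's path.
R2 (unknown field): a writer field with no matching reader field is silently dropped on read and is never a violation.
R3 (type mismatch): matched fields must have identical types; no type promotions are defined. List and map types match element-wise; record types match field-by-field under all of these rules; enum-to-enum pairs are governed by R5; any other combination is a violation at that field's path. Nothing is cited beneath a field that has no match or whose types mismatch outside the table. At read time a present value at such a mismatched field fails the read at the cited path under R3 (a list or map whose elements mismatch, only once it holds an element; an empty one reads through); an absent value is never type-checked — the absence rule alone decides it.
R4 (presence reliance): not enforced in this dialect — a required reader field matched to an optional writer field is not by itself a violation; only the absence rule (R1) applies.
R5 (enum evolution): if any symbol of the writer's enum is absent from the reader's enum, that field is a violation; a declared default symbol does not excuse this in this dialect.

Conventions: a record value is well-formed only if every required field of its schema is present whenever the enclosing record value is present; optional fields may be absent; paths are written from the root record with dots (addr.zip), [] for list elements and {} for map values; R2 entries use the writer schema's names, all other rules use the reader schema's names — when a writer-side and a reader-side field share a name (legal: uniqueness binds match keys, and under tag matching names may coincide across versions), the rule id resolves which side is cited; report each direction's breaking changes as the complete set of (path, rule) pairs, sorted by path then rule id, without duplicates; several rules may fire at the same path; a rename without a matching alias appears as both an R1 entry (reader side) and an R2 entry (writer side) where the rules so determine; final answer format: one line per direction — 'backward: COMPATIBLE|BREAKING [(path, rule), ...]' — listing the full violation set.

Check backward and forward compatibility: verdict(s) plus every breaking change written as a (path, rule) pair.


arrows below run writer -> reader for Session
backward pass over Session, reader schema v2, writer schema v1:
  State -> State, writer required: role aligns to role
  list<int32> -> list<int32>, writer required: extras aligns to extras
  Contact -> Contact, writer optional: addr aligns to addr
  bool -> bool, writer required: enabled aligns to enabled
  int32 -> int32, writer optional: id aligns to id
  string -> int32, writer optional: addr.country aligns to addr.country
  float32 -> float32, writer optional: addr.height aligns to addr.height
  no writer field matches reader addr.avatar
  writer addr.version: unknown to reader
  rule R3 violated at addr.country
  => backward verdict for Session: BREAKING, 1 violation(s)
forward pass over Session, reader schema v1, writer schema v2:
  State -> State, writer required: role aligns to role
  list<int32> -> list<int32>, writer required: extras aligns to extras
  Contact -> Contact, writer optional: addr aligns to addr
  bool -> bool, writer required: enabled aligns to enabled
  int32 -> int32, writer optional: id aligns to id
  int32 -> string, writer optional: addr.country aligns to addr.country
  float32 -> float32, writer optional: addr.height aligns to addr.height
  no writer field matches reader addr.version
  writer addr.avatar: unknown to reader
  rule R3 violated at addr.country
  rule R1 violated at addr.version
  => forward verdict for Session: BREAKING, 2 violation(s)

backward: BREAKING [(addr.country, R3)]; forward: BREAKING [(addr.country, R3), (addr.version, R1)]


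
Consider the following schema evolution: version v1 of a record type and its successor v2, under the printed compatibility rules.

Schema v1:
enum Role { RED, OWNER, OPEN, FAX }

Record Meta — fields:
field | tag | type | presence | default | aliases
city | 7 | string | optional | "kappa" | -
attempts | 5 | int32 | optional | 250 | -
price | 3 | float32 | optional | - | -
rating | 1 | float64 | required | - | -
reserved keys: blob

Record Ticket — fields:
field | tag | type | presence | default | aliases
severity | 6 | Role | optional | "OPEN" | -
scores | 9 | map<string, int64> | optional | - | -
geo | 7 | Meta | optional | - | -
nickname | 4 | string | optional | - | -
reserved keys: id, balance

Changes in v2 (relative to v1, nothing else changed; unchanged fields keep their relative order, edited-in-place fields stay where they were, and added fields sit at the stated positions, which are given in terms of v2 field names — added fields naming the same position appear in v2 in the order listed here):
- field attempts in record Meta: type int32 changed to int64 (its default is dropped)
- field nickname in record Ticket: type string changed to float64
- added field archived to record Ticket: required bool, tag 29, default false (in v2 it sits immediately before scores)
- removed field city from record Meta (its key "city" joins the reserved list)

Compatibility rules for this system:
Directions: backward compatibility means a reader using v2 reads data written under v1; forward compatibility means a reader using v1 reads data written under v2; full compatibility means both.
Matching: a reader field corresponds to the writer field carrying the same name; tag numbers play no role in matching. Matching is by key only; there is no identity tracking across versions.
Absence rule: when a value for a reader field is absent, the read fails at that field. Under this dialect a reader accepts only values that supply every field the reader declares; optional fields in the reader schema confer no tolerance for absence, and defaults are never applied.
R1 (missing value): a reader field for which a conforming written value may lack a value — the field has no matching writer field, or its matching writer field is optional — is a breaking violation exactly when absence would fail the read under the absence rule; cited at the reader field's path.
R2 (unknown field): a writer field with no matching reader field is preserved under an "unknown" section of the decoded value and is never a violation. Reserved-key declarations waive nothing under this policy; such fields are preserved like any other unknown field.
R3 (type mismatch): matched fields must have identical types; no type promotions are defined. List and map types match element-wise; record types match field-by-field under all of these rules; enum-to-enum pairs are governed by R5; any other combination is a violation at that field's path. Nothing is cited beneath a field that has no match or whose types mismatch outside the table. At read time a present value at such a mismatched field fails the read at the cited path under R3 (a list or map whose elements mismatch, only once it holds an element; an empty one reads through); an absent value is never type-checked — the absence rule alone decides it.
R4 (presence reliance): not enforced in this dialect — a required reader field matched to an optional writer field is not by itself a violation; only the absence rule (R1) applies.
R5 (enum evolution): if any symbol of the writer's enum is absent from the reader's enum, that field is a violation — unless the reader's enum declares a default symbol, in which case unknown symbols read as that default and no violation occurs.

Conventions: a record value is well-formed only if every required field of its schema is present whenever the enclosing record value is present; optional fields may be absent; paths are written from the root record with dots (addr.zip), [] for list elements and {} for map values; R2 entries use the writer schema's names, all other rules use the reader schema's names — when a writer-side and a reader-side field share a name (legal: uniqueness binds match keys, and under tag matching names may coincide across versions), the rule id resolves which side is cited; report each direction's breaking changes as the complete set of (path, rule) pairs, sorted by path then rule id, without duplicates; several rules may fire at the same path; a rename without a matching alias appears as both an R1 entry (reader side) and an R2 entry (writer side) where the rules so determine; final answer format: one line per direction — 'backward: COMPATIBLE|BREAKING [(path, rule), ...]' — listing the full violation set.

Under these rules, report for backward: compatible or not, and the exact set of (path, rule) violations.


arrows below run writer -> reader for Ticket
checking backward for Ticket: reader v2 against writer v1:
  severity <- severity (Role -> Role, writer optional)
  archived has no writer counterpart
  scores <- scores (map<string, int64> -> map<string, int64>, writer optional)
  geo <- geo (Meta -> Meta, writer optional)
  nickname <- nickname (string -> float64, writer optional)
  geo.attempts <- geo.attempts (int32 -> int64, writer optional)
  geo.price <- geo.price (float32 -> float32, writer optional)
  geo.rating <- geo.rating (float64 -> float64, writer required)
  geo.city (writer side), unknown to reader
  breaking: (archived, R1)
  breaking: (geo, R1)
  breaking: (geo.attempts, R1)
  breaking: (geo.attempts, R3)
  breaking: (geo.price, R1)
  breaking: (nickname, R1)
  breaking: (nickname, R3)
  breaking: (scores, R1)
  breaking: (severity, R1)
  => backward: BREAKING (9)

backward: BREAKING [(archived, R1), (geo, R1), (geo.attempts, R1), (geo.attempts, R3), (geo.price, R1), (nickname, R1), (nickname, R3), (scores, R1), (severity, R1)]


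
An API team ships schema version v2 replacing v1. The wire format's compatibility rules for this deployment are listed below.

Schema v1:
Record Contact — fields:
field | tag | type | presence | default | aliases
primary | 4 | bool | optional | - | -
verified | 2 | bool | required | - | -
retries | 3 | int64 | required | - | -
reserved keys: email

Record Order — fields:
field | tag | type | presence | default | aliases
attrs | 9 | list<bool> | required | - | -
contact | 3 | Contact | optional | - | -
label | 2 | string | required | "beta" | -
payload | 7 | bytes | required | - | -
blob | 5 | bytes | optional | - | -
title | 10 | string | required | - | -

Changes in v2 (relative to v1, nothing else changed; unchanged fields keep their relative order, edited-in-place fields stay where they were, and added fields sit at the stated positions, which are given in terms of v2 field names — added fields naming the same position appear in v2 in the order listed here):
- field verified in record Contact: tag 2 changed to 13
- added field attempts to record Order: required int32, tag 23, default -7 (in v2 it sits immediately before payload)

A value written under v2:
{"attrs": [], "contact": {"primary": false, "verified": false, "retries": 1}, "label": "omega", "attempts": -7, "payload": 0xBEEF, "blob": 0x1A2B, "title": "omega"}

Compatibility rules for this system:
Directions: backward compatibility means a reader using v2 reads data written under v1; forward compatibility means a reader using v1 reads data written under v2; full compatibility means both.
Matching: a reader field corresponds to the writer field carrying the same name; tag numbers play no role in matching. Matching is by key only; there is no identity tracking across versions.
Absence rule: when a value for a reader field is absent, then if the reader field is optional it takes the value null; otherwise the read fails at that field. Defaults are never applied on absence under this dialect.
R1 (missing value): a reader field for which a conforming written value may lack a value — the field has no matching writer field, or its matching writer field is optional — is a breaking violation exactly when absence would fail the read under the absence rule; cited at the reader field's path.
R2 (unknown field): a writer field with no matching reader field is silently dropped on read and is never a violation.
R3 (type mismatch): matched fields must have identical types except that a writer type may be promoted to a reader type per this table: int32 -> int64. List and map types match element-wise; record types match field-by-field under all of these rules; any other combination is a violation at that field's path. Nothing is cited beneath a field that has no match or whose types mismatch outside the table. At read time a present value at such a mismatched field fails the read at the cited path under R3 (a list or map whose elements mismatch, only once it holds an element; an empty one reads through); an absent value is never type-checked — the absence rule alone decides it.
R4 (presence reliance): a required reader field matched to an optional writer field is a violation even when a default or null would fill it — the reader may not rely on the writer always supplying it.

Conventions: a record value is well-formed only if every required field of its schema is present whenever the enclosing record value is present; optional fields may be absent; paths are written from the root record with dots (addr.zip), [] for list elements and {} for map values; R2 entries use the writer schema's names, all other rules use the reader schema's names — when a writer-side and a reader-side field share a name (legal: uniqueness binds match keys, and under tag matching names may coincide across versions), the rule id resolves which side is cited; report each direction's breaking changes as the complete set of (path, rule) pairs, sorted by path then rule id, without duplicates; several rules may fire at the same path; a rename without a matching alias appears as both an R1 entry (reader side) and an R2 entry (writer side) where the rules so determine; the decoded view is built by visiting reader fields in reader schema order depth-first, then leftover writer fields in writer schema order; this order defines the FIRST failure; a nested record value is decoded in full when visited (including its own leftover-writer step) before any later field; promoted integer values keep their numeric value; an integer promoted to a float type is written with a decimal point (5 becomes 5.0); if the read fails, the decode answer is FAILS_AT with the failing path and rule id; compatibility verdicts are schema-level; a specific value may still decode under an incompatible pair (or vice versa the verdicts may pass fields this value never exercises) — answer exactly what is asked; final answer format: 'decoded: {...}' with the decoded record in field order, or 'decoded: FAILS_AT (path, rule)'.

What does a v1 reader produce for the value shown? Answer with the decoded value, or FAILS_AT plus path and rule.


decoded: {"attrs": [], "contact": {"primary": false, "verified": false, "retries": 1}, "label": "omega", "payload": 0xBEEF, "blob": 0x1A2B, "title": "omega"}

in Order below, arrows point writer -> reader
migrating the Order value to v1:
  attrs := []
  contact.primary := false
  contact.verified := false
  contact.retries := 1
  label := "omega"
  payload := 0xBEEF
  blob := 0x1A2B
  title := "omega"
  writer attempts: unmatched, discarded
  => decoded: {"attrs": [], "contact": {"primary": false, "verified": false, "retries": 1}, "label": "omega", "payload": 0xBEEF, "blob": 0x1A2B, "title": "omega"}
the rest of the Order diff is inert for this question:
  field verified in record Contact: tag 2 changed to 13 -> triggers nothing under the printed rules; the Order answer is the same either way
  added field attempts to record Order: required int32, tag 23, default -7 (in v2 it sits immediately before payload) -> shifts the Order verdicts, not this decode


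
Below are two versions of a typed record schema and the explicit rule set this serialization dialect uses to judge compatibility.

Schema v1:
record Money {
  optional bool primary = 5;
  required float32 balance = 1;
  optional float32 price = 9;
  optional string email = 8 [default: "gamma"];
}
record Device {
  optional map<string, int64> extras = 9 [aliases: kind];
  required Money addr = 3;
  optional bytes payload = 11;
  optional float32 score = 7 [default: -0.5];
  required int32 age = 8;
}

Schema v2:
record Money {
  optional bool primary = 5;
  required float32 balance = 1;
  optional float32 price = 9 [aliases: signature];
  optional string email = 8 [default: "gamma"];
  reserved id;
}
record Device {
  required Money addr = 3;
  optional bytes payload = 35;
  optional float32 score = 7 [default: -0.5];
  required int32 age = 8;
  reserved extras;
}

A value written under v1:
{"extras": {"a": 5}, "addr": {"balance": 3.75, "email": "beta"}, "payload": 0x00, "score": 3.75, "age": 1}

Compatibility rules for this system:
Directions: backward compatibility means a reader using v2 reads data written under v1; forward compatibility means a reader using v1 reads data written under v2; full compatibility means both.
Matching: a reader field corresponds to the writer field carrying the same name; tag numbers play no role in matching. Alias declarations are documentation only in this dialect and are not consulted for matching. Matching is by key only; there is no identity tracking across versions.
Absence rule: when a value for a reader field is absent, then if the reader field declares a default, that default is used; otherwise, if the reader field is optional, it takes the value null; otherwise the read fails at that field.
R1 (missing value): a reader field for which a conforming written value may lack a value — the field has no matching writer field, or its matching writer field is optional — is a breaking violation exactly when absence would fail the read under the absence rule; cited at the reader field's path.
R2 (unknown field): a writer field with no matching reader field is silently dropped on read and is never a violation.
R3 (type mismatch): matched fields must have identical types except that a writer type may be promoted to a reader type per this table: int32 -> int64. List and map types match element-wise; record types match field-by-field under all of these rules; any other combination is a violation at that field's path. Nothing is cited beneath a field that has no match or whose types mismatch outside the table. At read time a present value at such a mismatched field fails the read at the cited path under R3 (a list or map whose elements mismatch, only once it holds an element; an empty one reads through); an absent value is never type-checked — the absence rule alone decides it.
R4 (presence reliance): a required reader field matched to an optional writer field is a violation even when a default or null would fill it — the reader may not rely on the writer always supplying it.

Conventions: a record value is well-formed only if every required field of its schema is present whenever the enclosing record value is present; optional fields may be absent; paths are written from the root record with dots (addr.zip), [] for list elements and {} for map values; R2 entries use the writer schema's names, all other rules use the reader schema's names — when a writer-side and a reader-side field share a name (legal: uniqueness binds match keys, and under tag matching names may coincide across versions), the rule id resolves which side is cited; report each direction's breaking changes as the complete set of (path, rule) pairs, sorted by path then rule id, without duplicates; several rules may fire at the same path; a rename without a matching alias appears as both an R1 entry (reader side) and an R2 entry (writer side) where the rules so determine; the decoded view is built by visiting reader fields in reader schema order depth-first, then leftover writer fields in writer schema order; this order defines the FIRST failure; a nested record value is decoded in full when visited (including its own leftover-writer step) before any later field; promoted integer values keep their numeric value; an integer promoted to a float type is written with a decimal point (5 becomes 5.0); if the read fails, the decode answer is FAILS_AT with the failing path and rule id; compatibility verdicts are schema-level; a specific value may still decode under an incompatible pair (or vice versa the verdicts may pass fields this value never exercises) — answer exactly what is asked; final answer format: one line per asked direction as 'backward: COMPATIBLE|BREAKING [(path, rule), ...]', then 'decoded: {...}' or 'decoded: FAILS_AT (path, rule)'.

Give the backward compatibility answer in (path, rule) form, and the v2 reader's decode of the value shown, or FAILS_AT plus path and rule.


arrows below run writer -> reader for Device
backward pass over Device, reader schema v2, writer schema v1:
  writer required, Money -> Money: reader addr maps from writer addr
  writer optional, bytes -> bytes: reader payload maps from writer payload
  writer optional, float32 -> float32: reader score maps from writer score
  writer required, int32 -> int32: reader age maps from writer age
  writer field extras has no reader counterpart
  writer optional, bool -> bool: reader addr.primary maps from writer addr.primary
  writer required, float32 -> float32: reader addr.balance maps from writer addr.balance
  writer optional, float32 -> float32: reader addr.price maps from writer addr.price
  writer optional, string -> string: reader addr.email maps from writer addr.email
  => backward verdict for Device: COMPATIBLE, no violations
migrating the Device value to v2:
  addr.primary := null (not supplied -> null)
  addr.balance := 3.75
  addr.price := null (not supplied -> null)
  addr.email := "beta"
  payload := 0x00
  score := 3.75
  age := 1
  writer extras: unmatched, discarded
  => decoded: {"addr": {"primary": null, "balance": 3.75, "price": null, "email": "beta"}, "payload": 0x00, "score": 3.75, "age": 1}
diffs on Device not affecting the asked answer:
  field payload in record Device: tag 11 changed to 35 -> inert for the asked Device verdict: nothing fires

backward: COMPATIBLE []; decoded: {"addr": {"primary": null, "balance": 3.75, "price": null, "email": "beta"}, "payload": 0x00, "score": 3.75, "age": 1}


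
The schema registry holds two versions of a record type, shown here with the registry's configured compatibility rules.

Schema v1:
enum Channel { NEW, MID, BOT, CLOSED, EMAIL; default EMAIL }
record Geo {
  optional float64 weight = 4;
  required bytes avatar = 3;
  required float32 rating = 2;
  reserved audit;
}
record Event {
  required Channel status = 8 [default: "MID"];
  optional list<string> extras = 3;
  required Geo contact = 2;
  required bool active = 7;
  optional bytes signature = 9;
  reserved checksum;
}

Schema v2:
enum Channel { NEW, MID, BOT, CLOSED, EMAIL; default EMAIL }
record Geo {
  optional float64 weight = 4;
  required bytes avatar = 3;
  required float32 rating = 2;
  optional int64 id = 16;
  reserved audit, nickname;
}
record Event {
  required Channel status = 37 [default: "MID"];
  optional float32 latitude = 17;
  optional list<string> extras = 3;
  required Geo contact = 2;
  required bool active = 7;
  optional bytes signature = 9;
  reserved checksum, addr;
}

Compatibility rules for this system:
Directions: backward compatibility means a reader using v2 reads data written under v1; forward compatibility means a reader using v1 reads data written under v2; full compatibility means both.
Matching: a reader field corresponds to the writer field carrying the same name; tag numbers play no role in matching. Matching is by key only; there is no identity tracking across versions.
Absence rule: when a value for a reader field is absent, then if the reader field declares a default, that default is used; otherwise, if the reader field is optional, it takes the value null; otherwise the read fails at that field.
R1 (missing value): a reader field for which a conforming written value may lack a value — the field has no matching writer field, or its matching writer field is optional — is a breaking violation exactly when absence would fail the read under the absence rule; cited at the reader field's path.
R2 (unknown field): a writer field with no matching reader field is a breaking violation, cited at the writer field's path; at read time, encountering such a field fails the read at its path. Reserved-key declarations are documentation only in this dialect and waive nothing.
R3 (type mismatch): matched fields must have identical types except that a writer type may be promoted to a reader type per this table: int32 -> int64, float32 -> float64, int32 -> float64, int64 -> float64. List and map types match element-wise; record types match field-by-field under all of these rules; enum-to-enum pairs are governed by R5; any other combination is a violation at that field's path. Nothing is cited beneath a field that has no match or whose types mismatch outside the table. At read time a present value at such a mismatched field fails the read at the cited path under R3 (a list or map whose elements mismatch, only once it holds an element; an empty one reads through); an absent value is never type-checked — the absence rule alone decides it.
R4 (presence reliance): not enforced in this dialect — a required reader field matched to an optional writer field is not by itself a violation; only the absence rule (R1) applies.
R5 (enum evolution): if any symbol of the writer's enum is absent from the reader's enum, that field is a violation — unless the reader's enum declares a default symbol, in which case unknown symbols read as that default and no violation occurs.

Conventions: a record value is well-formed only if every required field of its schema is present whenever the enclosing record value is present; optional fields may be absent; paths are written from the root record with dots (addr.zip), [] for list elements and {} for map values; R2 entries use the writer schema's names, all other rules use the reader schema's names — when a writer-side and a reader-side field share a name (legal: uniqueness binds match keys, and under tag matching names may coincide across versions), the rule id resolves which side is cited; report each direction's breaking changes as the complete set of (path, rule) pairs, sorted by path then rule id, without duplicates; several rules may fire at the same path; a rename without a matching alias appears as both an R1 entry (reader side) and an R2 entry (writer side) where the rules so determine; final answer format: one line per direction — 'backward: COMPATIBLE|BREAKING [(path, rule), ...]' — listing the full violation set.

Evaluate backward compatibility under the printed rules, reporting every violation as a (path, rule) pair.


backward: COMPATIBLE []

the writer's type comes first in each Event pair
backward analysis of Event with v2 as reader and v1 as writer:
  status: Channel -> Channel, writer required; from status
  no writer field matches reader latitude
  extras: list<string> -> list<string>, writer optional; from extras
  contact: Geo -> Geo, writer required; from contact
  active: bool -> bool, writer required; from active
  signature: bytes -> bytes, writer optional; from signature
  contact.weight: float64 -> float64, writer optional; from contact.weight
  contact.avatar: bytes -> bytes, writer required; from contact.avatar
  contact.rating: float32 -> float32, writer required; from contact.rating
  no writer field matches reader contact.id
  => backward: COMPATIBLE
the other Event changes do not affect what is asked:
  added field latitude to record Event: optional float32, tag 17 (in v2 it sits immediately before extras) -> matters only for Event's forward compatibility — outside the asked direction
  field status in record Event: tag 8 changed to 37 -> fires no rule on Event, leaving the asked answer as it is
  added field id to record Geo: optional int64, tag 16 (in v2 it sits last) -> matters only for Event's forward compatibility — outside the asked direction


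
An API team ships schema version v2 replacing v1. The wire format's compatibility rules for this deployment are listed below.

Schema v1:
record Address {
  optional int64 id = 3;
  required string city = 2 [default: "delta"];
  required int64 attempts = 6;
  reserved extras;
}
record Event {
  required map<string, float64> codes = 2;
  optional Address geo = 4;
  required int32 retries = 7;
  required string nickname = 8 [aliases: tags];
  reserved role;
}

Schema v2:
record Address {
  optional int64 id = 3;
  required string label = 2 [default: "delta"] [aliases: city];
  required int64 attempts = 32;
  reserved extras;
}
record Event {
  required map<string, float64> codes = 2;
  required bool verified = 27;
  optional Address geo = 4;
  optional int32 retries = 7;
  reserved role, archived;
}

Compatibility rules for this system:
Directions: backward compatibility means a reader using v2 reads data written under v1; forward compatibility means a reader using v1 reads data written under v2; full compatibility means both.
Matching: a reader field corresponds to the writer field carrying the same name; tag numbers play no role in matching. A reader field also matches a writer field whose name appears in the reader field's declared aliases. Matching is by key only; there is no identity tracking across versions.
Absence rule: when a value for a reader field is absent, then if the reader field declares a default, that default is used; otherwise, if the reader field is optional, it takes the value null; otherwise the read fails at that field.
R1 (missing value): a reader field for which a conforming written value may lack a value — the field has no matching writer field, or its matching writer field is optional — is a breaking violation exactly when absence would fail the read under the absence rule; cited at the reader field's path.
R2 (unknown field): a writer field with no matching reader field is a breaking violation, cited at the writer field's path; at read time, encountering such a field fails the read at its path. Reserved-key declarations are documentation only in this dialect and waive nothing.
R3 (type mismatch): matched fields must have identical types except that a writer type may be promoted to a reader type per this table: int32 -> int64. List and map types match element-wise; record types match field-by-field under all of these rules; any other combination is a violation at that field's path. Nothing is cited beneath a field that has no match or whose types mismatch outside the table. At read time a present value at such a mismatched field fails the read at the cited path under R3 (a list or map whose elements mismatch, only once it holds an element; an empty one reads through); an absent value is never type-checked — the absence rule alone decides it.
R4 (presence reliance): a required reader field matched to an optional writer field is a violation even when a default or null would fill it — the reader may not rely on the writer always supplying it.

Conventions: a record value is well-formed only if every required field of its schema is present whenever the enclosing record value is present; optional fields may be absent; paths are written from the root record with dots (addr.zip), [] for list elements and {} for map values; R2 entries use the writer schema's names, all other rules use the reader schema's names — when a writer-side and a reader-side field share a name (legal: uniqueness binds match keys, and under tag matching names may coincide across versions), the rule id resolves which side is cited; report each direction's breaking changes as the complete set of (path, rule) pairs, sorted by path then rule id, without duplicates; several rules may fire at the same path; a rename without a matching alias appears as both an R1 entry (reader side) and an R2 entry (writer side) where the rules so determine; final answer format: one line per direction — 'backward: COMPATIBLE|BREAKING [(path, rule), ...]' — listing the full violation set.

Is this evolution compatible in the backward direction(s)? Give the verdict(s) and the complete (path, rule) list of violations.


each type pair in Event: writer, then reader
checking backward for Event: reader v2 against writer v1:
  map<string, float64> -> map<string, float64>, writer required: codes aligns to codes
  no writer field matches reader verified
  Address -> Address, writer optional: geo aligns to geo
  int32 -> int32, writer required: retries aligns to retries
  writer nickname: unknown to reader
  int64 -> int64, writer optional: geo.id aligns to geo.id
  string -> string, writer required: geo.label aligns to geo.city
  int64 -> int64, writer required: geo.attempts aligns to geo.attempts
  rule R2 violated at nickname
  rule R1 violated at verified
  => 2 violation(s): backward is BREAKING for Event
ruling out the remaining Event differences:
  renamed field city to label in record Address (alias city declared on the renamed field) -> affects forward compatibility only, which is not asked
  field attempts in record Address: tag 6 changed to 32 -> no rule fires on it in Event's dialect; the asked verdict holds
  field retries in record Event: required changed to optional -> affects forward compatibility only, which is not asked

backward: BREAKING [(nickname, R2), (verified, R1)]
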